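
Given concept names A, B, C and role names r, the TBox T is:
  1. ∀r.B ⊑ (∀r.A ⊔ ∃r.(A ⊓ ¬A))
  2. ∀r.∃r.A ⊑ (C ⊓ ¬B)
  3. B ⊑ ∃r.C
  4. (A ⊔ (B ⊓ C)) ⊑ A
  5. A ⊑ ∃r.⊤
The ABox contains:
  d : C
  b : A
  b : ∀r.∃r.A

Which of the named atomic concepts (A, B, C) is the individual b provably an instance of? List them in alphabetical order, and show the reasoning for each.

{A, C}

1. b : A?  L(b) = {A, ∀r.∃r.A} ∪ {¬A}
   clash {A, ¬A} at b — b ∈ A
2. b : B?  L(b) = {A, ∀r.∃r.A} ∪ {¬B}
   apply at b: ∀r.∃r.A⊑(C ⊓ ¬B); A⊑∃r.⊤
   open: L(b) ⊇ {A, C, ¬B, ∀r.∃r.A, ∃r.¬B, …} (+ ∃-successors) — b ∉ B possible
3. b : C?  L(b) = {A, ∀r.∃r.A} ∪ {¬C}
   clash {C, ¬C} at b — b ∈ C
4. Entailed for b: {A, C}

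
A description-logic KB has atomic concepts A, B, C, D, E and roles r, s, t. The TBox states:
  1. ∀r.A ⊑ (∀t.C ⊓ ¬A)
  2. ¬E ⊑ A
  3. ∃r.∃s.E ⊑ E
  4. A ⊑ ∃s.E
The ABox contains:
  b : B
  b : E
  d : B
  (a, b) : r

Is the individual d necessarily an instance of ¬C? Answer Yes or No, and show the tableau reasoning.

1. d : ¬C?  L(d) = {B} ∪ {C}
   open: L(d) ⊇ {B, C, E, ¬A, ∃r.¬A} (+ ∃-successors) — d ∉ ¬C possible
2. Hence d : ¬C: not entailed.

No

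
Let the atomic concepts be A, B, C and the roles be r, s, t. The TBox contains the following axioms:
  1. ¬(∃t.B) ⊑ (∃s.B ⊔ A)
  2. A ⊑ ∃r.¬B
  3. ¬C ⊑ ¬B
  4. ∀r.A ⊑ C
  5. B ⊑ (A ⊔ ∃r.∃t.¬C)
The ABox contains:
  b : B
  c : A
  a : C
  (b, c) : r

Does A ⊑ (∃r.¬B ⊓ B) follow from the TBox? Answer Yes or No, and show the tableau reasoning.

No

1. A ⊑ (∃r.¬B ⊓ B)  ⇔  (A ⊓ (∀r.B ⊔ ¬B)) unsat w.r.t. T
   apply at x₀: A⊑∃r.¬B
   open: L(x₀) ⊇ {A, C, ¬B, ∃r.¬B, ∃t.B} (+ ∃-successors)
2. Hence A ⊑ (∃r.¬B ⊓ B): not entailed.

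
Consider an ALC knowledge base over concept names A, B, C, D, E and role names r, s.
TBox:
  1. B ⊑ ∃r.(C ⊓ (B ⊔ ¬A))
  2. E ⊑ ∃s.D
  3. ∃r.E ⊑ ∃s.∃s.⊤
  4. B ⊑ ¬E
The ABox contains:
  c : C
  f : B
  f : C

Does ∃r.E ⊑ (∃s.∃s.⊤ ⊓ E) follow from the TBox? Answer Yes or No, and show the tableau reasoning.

No

1. ∃r.E ⊑ (∃s.∃s.⊤ ⊓ E)  ⇔  (∃r.E ⊓ (∀s.∀s.⊥ ⊔ ¬E)) unsat w.r.t. T
   apply at x₀: ∃r.E⊑∃s.∃s.⊤
   open: L(x₀) ⊇ {¬B, ¬E, ∃r.E, ∃s.∃s.⊤} (+ ∃-successors)
2. Hence ∃r.E ⊑ (∃s.∃s.⊤ ⊓ E): not entailed.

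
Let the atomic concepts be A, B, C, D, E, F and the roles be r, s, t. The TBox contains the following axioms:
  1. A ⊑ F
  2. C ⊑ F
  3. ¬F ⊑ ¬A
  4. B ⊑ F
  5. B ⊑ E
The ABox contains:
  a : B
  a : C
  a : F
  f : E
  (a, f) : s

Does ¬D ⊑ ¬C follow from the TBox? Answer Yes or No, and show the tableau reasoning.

1. ¬D ⊑ ¬C  ⇔  (¬D ⊓ C) unsat w.r.t. T
   apply at x₀: C⊑F
   open: L(x₀) ⊇ {C, F, ¬B, ¬D}
2. Hence ¬D ⊑ ¬C: not entailed.

No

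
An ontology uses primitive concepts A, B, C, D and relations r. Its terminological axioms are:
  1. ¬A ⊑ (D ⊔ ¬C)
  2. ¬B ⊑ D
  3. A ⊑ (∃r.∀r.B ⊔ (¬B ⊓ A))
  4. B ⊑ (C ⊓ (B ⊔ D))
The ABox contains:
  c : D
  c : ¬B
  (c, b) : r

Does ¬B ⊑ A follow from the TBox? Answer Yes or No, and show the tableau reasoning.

1. ¬B ⊑ A  ⇔  (¬B ⊓ ¬A) unsat w.r.t. T
   apply at x₀: ¬A⊑(D ⊔ ¬C); ¬B⊑D
   open: L(x₀) ⊇ {D, ¬A, ¬B}
2. Hence ¬B ⊑ A: not entailed.

No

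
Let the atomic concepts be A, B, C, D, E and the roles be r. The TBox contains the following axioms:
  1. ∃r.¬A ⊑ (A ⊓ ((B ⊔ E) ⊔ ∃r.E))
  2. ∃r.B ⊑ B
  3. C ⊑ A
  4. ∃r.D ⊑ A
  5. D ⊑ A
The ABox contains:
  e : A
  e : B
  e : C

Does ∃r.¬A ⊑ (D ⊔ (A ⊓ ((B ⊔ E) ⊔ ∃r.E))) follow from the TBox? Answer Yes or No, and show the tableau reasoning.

Yes

1. ∃r.¬A ⊑ (D ⊔ (A ⊓ ((B ⊔ E) ⊔ ∃r.E)))  ⇔  (∃r.¬A ⊓ (¬D ⊓ (¬A ⊔ ((¬B ⊓ ¬E) ⊓ ∀r.¬E)))) unsat w.r.t. T
   all branches close; clash {B, ¬B} at x₀
2. Hence ∃r.¬A ⊑ (D ⊔ (A ⊓ ((B ⊔ E) ⊔ ∃r.E))): entailed.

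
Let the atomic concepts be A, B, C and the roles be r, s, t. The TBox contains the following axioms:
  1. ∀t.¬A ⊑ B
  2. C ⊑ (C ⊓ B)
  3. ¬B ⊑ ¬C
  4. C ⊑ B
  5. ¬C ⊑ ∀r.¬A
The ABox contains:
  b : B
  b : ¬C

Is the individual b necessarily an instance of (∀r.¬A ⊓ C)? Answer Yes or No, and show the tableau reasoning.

No

1. b : (∀r.¬A ⊓ C)?  L(b) = {B, ¬C} ∪ {(∃r.A ⊔ ¬C)}
   apply at b: ¬C⊑∀r.¬A
   open: L(b) ⊇ {B, ¬C, ∀r.¬A} — b ∉ (∀r.¬A ⊓ C) possible
2. Hence b : (∀r.¬A ⊓ C): not entailed.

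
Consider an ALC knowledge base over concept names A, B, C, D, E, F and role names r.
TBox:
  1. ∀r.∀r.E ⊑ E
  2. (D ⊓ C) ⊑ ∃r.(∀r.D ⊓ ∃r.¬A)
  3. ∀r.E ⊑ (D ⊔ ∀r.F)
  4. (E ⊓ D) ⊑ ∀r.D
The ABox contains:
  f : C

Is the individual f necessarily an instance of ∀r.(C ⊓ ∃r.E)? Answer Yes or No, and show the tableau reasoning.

No

1. f : ∀r.(C ⊓ ∃r.E)?  L(f) = {C} ∪ {∃r.(¬C ⊔ ∀r.¬E)}
   open: L(f) ⊇ {C, ¬D, ¬E, ∃r.(¬C ⊔ ∀r.¬E), ∃r.¬E, …} (+ ∃-successors) — f ∉ ∀r.(C ⊓ ∃r.E) possible
2. Hence f : ∀r.(C ⊓ ∃r.E): not entailed.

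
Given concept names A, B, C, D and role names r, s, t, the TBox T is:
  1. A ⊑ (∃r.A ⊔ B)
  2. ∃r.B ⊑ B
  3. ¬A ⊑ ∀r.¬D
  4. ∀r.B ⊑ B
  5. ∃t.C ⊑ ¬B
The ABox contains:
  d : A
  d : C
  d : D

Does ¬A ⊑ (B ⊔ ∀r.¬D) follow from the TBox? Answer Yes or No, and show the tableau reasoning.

1. ¬A ⊑ (B ⊔ ∀r.¬D)  ⇔  (¬A ⊓ (¬B ⊓ ∃r.D)) unsat w.r.t. T
   all branches close; clash {B, ¬B} at x₀
2. Hence ¬A ⊑ (B ⊔ ∀r.¬D): entailed.

Yes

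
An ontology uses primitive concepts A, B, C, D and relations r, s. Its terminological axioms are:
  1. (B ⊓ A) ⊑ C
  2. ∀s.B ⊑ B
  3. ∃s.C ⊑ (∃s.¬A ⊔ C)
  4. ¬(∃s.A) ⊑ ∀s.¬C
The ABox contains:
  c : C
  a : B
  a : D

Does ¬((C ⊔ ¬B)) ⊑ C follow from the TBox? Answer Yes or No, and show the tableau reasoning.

No

1. ¬((C ⊔ ¬B)) ⊑ C  ⇔  ((¬C ⊓ B) ⊓ ¬C) unsat w.r.t. T
   open: L(x₀) ⊇ {B, ¬A, ¬C, ∀s.¬C, ∃s.A} (+ ∃-successors)
2. Hence ¬((C ⊔ ¬B)) ⊑ C: not entailed.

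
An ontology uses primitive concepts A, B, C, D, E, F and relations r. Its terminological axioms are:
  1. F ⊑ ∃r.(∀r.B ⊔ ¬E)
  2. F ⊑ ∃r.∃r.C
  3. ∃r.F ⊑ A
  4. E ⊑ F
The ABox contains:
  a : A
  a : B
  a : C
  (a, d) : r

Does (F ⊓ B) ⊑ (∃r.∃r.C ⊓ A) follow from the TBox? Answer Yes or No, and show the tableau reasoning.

No

1. (F ⊓ B) ⊑ (∃r.∃r.C ⊓ A)  ⇔  ((F ⊓ B) ⊓ (∀r.∀r.¬C ⊔ ¬A)) unsat w.r.t. T
   apply at x₀: F⊑∃r.(∀r.B ⊔ ¬E); F⊑∃r.∃r.C
   open: L(x₀) ⊇ {B, F, ¬A, ∀r.¬F, ∃r.(∀r.B ⊔ ¬E), …} (+ ∃-successors)
2. Hence (F ⊓ B) ⊑ (∃r.∃r.C ⊓ A): not entailed.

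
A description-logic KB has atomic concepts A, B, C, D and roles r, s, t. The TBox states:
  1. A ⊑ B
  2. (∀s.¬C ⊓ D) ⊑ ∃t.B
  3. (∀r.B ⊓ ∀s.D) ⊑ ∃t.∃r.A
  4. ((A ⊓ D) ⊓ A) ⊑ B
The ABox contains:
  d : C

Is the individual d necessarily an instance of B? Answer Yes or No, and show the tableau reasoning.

No

1. d : B?  L(d) = {C} ∪ {¬B}
   open: L(d) ⊇ {C, ¬A, ¬B, ∃r.¬B, ∃s.C} (+ ∃-successors) — d ∉ B possible
2. Hence d : B: not entailed.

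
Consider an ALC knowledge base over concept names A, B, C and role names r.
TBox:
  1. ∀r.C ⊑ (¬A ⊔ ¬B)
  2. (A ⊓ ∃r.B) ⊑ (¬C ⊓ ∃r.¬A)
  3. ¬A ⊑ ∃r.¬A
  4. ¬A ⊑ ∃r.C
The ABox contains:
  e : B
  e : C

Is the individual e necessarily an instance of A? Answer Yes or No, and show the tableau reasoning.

1. e : A?  L(e) = {B, C} ∪ {¬A}
   apply at e: ¬A⊑∃r.¬A; ¬A⊑∃r.C
   open: L(e) ⊇ {B, C, ¬A, ∃r.C, ∃r.¬A, …} (+ ∃-successors) — e ∉ A possible
2. Hence e : A: not entailed.

No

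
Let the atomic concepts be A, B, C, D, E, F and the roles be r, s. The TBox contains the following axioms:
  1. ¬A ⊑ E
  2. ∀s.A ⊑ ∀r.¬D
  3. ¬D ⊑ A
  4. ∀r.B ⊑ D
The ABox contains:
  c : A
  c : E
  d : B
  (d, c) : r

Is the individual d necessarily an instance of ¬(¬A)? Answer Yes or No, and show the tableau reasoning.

No

1. d : ¬(¬A)?  L(d) = {B} ∪ {¬A}
   apply at d: ¬A⊑E
   open: L(d) ⊇ {B, D, E, ¬A, ∃s.¬A} (+ ∃-successors) — d ∉ ¬(¬A) possible
2. Hence d : ¬(¬A): not entailed.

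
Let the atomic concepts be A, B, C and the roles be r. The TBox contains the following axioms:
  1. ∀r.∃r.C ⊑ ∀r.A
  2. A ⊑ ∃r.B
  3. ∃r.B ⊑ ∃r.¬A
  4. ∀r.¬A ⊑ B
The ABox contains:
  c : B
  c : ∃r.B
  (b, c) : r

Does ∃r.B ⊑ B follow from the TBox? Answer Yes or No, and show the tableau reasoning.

1. ∃r.B ⊑ B  ⇔  (∃r.B ⊓ ¬B) unsat w.r.t. T
   apply at x₀: ∃r.B⊑∃r.¬A
   open: L(x₀) ⊇ {¬B, ∃r.A, ∃r.B, ∃r.¬A, ∃r.∀r.¬C} (+ ∃-successors)
2. Hence ∃r.B ⊑ B: not entailed.

No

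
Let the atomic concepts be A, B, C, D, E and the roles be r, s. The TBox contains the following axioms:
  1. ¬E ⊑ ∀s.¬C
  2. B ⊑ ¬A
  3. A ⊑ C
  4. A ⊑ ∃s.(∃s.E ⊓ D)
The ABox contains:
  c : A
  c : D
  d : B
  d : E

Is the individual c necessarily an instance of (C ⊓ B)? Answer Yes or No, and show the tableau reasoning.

No

1. c : (C ⊓ B)?  L(c) = {A, D} ∪ {(¬C ⊔ ¬B)}
   apply at c: A⊑C; A⊑∃s.(∃s.E ⊓ D)
   open: L(c) ⊇ {A, C, D, E, ¬B, …} (+ ∃-successors) — c ∉ (C ⊓ B) possible
2. Hence c : (C ⊓ B): not entailed.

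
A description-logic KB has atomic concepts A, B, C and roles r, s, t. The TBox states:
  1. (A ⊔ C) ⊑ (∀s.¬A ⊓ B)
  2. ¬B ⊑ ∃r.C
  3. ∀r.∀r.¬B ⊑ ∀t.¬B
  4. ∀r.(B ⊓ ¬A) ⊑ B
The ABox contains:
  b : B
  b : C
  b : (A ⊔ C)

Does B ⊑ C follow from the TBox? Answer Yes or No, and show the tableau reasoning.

1. B ⊑ C  ⇔  (B ⊓ ¬C) unsat w.r.t. T
   open: L(x₀) ⊇ {B, ¬A, ¬C, ∃r.∃r.B} (+ ∃-successors)
2. Hence B ⊑ C: not entailed.

No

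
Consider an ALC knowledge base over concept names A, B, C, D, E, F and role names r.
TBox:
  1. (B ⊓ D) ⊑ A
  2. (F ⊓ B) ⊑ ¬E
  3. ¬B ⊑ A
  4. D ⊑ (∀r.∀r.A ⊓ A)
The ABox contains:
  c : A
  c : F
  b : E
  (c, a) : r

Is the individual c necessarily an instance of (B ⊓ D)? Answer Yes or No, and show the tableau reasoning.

No

1. c : (B ⊓ D)?  L(c) = {A, F} ∪ {(¬B ⊔ ¬D)}
   open: L(c) ⊇ {A, F, ¬B, ¬D} — c ∉ (B ⊓ D) possible
2. Hence c : (B ⊓ D): not entailed.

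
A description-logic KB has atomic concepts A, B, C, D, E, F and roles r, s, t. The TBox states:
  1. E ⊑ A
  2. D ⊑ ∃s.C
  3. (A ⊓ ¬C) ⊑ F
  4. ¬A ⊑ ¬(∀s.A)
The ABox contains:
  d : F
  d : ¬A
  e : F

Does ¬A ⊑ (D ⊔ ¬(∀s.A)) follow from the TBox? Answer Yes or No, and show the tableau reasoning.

1. ¬A ⊑ (D ⊔ ¬(∀s.A))  ⇔  (¬A ⊓ (¬D ⊓ ∀s.A)) unsat w.r.t. T
   all branches close; clash {A, ¬A} at x₀
2. Hence ¬A ⊑ (D ⊔ ¬(∀s.A)): entailed.

Yes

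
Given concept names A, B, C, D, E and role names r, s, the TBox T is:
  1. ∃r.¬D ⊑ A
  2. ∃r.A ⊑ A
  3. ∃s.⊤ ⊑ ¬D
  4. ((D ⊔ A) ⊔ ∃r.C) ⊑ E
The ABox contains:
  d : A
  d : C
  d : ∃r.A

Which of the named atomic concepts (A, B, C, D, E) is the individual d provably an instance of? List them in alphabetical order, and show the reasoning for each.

{A, C, E}

1. d : A?  L(d) = {A, C, ∃r.A} ∪ {¬A}
   clash {A, ¬A} at d — d ∈ A
2. d : B?  L(d) = {A, C, ∃r.A} ∪ {¬B}
   open: L(d) ⊇ {A, C, E, ¬B, ∀s.⊥, …} (+ ∃-successors) — d ∉ B possible
3. d : C?  L(d) = {A, C, ∃r.A} ∪ {¬C}
   clash {C, ¬C} at d — d ∈ C
4. d : D?  L(d) = {A, C, ∃r.A} ∪ {¬D}
   open: L(d) ⊇ {A, C, E, ¬D, ∃r.A} (+ ∃-successors) — d ∉ D possible
5. d : E?  L(d) = {A, C, ∃r.A} ∪ {¬E}
   clash {E, ¬E} at d — d ∈ E
6. Entailed for d: {A, C, E}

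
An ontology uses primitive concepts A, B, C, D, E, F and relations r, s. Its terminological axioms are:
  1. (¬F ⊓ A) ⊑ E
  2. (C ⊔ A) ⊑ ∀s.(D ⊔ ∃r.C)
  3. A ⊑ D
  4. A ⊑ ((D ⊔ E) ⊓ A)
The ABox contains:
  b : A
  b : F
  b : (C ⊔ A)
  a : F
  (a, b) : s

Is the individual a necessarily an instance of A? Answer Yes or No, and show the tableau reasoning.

No

1. a : A?  L(a) = {F} ∪ {¬A}
   open: L(a) ⊇ {F, ¬A, ¬C} — a ∉ A possible
2. Hence a : A: not entailed.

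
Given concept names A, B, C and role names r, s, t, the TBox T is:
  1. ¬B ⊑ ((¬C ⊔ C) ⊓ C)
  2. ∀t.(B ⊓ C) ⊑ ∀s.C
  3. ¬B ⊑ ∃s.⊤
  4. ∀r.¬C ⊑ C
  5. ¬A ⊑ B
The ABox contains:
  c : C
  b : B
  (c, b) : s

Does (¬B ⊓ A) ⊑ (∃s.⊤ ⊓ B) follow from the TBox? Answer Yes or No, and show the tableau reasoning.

1. (¬B ⊓ A) ⊑ (∃s.⊤ ⊓ B)  ⇔  ((¬B ⊓ A) ⊓ (∀s.⊥ ⊔ ¬B)) unsat w.r.t. T
   apply at x₀: ¬B⊑((¬C ⊔ C) ⊓ C); ¬B⊑∃s.⊤
   open: L(x₀) ⊇ {A, C, ¬B, ∃r.C, ∃s.⊤, …} (+ ∃-successors)
2. Hence (¬B ⊓ A) ⊑ (∃s.⊤ ⊓ B): not entailed.

No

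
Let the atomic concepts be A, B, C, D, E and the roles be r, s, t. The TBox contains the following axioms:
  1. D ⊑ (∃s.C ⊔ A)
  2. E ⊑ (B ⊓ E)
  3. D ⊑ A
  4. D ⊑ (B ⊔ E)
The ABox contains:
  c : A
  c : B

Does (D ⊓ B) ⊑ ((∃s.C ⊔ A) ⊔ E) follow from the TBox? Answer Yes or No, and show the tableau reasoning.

Yes

1. (D ⊓ B) ⊑ ((∃s.C ⊔ A) ⊔ E)  ⇔  ((D ⊓ B) ⊓ ((∀s.¬C ⊓ ¬A) ⊓ ¬E)) unsat w.r.t. T
   all branches close; clash {A, ¬A} at x₀
2. Hence (D ⊓ B) ⊑ ((∃s.C ⊔ A) ⊔ E): entailed.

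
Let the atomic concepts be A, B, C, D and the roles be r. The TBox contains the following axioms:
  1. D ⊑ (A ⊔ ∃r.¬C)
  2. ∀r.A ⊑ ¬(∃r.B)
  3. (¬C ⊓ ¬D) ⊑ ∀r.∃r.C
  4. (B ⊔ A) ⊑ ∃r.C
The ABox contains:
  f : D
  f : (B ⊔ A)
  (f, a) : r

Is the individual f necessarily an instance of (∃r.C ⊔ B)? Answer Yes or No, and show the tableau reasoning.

Yes

1. f : (∃r.C ⊔ B)?  L(f) = {D, (B ⊔ A)} ∪ {(∀r.¬C ⊓ ¬B)}
   clash {C, ¬C} at an ∃-successor — f ∈ (∃r.C ⊔ B)
2. Hence f : (∃r.C ⊔ B): entailed.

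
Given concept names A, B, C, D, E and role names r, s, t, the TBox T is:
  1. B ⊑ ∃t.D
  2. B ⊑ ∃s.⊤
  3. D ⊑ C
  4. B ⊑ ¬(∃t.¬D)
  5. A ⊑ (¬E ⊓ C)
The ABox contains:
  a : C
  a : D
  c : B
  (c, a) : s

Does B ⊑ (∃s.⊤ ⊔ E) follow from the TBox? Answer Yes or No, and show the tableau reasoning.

1. B ⊑ (∃s.⊤ ⊔ E)  ⇔  (B ⊓ (∀s.⊥ ⊓ ¬E)) unsat w.r.t. T
   all branches close; clash ⊥ at an ∃-successor
2. Hence B ⊑ (∃s.⊤ ⊔ E): entailed.

Yes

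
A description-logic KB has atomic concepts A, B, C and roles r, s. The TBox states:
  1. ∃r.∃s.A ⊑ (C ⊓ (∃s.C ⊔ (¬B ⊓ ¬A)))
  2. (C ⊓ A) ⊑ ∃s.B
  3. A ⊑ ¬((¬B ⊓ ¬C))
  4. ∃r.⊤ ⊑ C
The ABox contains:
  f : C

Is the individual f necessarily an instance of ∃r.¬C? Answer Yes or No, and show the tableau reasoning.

No

1. f : ∃r.¬C?  L(f) = {C} ∪ {∀r.C}
   open: L(f) ⊇ {C, ¬A, ∀r.C, ∀r.∀s.¬A} — f ∉ ∃r.¬C possible
2. Hence f : ∃r.¬C: not entailed.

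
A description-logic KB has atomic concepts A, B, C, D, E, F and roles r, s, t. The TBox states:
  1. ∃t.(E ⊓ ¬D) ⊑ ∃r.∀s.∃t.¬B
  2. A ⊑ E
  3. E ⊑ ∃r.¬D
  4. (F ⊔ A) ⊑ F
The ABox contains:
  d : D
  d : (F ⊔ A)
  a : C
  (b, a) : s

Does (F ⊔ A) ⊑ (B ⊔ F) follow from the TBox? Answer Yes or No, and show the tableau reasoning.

Yes

1. (F ⊔ A) ⊑ (B ⊔ F)  ⇔  ((F ⊔ A) ⊓ (¬B ⊓ ¬F)) unsat w.r.t. T
   all branches close; clash {F, ¬F} at x₀
2. Hence (F ⊔ A) ⊑ (B ⊔ F): entailed.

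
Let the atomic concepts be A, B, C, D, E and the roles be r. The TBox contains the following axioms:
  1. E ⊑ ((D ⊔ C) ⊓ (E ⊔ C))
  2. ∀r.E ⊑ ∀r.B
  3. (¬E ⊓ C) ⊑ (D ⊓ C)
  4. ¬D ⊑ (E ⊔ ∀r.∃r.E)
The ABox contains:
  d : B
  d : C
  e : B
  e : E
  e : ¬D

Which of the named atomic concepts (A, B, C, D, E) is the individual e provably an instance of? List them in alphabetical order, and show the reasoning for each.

1. e : A?  L(e) = {B, E, ¬D} ∪ {¬A}
   apply at e: E⊑((D ⊔ C) ⊓ (E ⊔ C)); ¬D⊑(E ⊔ ∀r.∃r.E)
   open: L(e) ⊇ {B, C, E, ¬A, ¬D, …} (+ ∃-successors) — e ∉ A possible
2. e : B?  L(e) = {B, E, ¬D} ∪ {¬B}
   clash {B, ¬B} at e — e ∈ B
3. e : C?  L(e) = {B, E, ¬D} ∪ {¬C}
   clash {C, ¬C} at e — e ∈ C
4. e : D?  L(e) = {B, E, ¬D} ∪ {¬D}
   apply at e: E⊑((D ⊔ C) ⊓ (E ⊔ C)); ¬D⊑(E ⊔ ∀r.∃r.E)
   open: L(e) ⊇ {B, C, E, ¬D, ∃r.¬E} (+ ∃-successors) — e ∉ D possible
5. e : E?  L(e) = {B, E, ¬D} ∪ {¬E}
   clash {E, ¬E} at e — e ∈ E
6. Entailed for e: {B, C, E}

{B, C, E}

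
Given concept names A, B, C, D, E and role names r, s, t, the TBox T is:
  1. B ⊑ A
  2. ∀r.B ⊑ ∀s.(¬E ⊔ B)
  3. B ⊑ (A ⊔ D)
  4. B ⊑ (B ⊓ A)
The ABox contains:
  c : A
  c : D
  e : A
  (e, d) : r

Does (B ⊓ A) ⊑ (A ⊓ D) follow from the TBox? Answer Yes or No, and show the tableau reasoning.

No

1. (B ⊓ A) ⊑ (A ⊓ D)  ⇔  ((B ⊓ A) ⊓ (¬A ⊔ ¬D)) unsat w.r.t. T
   apply at x₀: B⊑(A ⊔ D)
   open: L(x₀) ⊇ {A, B, ¬D, ∃r.¬B} (+ ∃-successors)
2. Hence (B ⊓ A) ⊑ (A ⊓ D): not entailed.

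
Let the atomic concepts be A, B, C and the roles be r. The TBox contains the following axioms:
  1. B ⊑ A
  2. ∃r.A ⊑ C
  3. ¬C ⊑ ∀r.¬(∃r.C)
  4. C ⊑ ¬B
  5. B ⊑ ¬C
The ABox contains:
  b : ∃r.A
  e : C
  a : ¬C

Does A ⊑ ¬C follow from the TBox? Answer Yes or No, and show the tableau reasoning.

No

1. A ⊑ ¬C  ⇔  (A ⊓ C) unsat w.r.t. T
   apply at x₀: C⊑¬B
   open: L(x₀) ⊇ {A, C, ¬B}
2. Hence A ⊑ ¬C: not entailed.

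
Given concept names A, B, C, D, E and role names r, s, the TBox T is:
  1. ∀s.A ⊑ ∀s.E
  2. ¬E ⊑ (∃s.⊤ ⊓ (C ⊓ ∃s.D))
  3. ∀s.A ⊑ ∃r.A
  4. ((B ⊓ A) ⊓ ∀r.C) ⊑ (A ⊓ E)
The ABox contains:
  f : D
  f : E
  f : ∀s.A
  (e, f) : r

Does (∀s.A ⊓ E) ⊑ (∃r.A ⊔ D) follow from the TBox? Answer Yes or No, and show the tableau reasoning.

1. (∀s.A ⊓ E) ⊑ (∃r.A ⊔ D)  ⇔  ((∀s.A ⊓ E) ⊓ (∀r.¬A ⊓ ¬D)) unsat w.r.t. T
   all branches close; clash {A, ¬A} at an ∃-successor
2. Hence (∀s.A ⊓ E) ⊑ (∃r.A ⊔ D): entailed.

Yes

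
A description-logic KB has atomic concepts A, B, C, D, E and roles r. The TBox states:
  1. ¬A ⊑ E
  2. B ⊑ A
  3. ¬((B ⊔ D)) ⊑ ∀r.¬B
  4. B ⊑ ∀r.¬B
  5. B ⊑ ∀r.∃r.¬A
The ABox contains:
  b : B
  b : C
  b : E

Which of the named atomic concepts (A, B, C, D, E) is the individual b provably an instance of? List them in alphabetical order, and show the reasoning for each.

{A, B, C, E}

1. b : A?  L(b) = {B, C, E} ∪ {¬A}
   clash {A, ¬A} at b — b ∈ A
2. b : B?  L(b) = {B, C, E} ∪ {¬B}
   clash {B, ¬B} at b — b ∈ B
3. b : C?  L(b) = {B, C, E} ∪ {¬C}
   clash {C, ¬C} at b — b ∈ C
4. b : D?  L(b) = {B, C, E} ∪ {¬D}
   apply at b: B⊑A; B⊑∀r.¬B; B⊑∀r.∃r.¬A
   open: L(b) ⊇ {A, B, C, E, ¬D, …} — b ∉ D possible
5. b : E?  L(b) = {B, C, E} ∪ {¬E}
   clash {E, ¬E} at b — b ∈ E
6. Entailed for b: {A, B, C, E}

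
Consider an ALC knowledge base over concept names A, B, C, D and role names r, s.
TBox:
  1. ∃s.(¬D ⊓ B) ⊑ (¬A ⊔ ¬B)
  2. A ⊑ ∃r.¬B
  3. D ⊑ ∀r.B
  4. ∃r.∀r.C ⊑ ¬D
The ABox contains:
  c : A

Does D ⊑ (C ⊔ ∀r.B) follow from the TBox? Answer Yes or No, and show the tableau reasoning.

Yes

1. D ⊑ (C ⊔ ∀r.B)  ⇔  (D ⊓ (¬C ⊓ ∃r.¬B)) unsat w.r.t. T
   all branches close; clash {D, ¬D} at x₀
2. Hence D ⊑ (C ⊔ ∀r.B): entailed.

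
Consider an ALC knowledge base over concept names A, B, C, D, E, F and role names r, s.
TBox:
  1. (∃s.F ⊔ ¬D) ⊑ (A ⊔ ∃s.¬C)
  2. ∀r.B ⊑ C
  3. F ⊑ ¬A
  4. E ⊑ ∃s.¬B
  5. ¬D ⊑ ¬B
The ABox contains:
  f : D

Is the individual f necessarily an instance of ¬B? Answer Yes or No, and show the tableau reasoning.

No

1. f : ¬B?  L(f) = {D} ∪ {B}
   open: L(f) ⊇ {B, D, ¬E, ¬F, ∀s.¬F, …} (+ ∃-successors) — f ∉ ¬B possible
2. Hence f : ¬B: not entailed.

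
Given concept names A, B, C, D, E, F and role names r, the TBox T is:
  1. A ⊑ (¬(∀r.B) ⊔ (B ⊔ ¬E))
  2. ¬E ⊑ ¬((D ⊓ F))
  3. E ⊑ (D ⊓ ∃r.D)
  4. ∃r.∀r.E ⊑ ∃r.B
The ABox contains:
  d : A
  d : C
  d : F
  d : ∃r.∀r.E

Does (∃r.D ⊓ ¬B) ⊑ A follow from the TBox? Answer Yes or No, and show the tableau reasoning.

1. (∃r.D ⊓ ¬B) ⊑ A  ⇔  ((∃r.D ⊓ ¬B) ⊓ ¬A) unsat w.r.t. T
   open: L(x₀) ⊇ {D, E, ¬A, ¬B, ∀r.∃r.¬E, …} (+ ∃-successors)
2. Hence (∃r.D ⊓ ¬B) ⊑ A: not entailed.

No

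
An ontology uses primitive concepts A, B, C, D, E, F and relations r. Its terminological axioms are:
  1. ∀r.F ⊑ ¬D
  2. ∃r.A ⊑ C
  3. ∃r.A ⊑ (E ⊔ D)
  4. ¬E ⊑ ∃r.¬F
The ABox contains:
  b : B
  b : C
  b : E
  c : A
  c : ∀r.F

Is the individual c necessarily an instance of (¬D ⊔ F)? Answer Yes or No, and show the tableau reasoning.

Yes

1. c : (¬D ⊔ F)?  L(c) = {A, ∀r.F} ∪ {(D ⊓ ¬F)}
   clash {F, ¬F} at an ∃-successor — c ∈ (¬D ⊔ F)
2. Hence c : (¬D ⊔ F): entailed.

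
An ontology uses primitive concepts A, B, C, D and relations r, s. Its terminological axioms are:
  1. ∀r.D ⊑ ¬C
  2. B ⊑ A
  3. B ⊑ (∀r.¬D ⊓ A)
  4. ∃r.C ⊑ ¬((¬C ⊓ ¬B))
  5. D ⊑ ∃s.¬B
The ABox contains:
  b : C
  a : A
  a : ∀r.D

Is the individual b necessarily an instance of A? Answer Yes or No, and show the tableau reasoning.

1. b : A?  L(b) = {C} ∪ {¬A}
   open: L(b) ⊇ {C, ¬A, ¬B, ¬D, ∀r.¬C, …} (+ ∃-successors) — b ∉ A possible
2. Hence b : A: not entailed.

No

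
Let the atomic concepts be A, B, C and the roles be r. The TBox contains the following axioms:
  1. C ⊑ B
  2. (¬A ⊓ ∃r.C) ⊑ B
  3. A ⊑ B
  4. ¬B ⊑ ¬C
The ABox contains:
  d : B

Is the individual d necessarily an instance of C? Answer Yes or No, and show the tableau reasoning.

No

1. d : C?  L(d) = {B} ∪ {¬C}
   open: L(d) ⊇ {B, ¬C} — d ∉ C possible
2. Hence d : C: not entailed.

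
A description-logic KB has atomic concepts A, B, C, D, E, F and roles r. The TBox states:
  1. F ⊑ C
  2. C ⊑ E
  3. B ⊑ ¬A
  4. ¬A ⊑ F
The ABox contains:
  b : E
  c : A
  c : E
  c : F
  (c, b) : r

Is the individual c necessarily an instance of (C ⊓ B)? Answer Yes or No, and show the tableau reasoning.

No

1. c : (C ⊓ B)?  L(c) = {A, E, F} ∪ {(¬C ⊔ ¬B)}
   apply at c: F⊑C
   open: L(c) ⊇ {A, C, E, F, ¬B} — c ∉ (C ⊓ B) possible
2. Hence c : (C ⊓ B): not entailed.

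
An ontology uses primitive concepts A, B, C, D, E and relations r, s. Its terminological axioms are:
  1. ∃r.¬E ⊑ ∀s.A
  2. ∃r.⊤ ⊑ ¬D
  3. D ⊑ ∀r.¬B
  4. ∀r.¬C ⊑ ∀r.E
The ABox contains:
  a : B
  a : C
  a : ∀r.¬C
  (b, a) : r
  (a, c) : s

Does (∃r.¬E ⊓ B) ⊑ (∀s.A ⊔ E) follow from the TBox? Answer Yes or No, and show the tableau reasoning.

Yes

1. (∃r.¬E ⊓ B) ⊑ (∀s.A ⊔ E)  ⇔  ((∃r.¬E ⊓ B) ⊓ (∃s.¬A ⊓ ¬E)) unsat w.r.t. T
   all branches close; clash {A, ¬A} at an ∃-successor
2. Hence (∃r.¬E ⊓ B) ⊑ (∀s.A ⊔ E): entailed.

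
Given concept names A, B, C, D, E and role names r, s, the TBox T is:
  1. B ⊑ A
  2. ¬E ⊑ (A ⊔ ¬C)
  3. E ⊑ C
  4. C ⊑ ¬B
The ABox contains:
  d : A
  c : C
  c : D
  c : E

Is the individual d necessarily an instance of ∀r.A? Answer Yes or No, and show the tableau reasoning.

1. d : ∀r.A?  L(d) = {A} ∪ {∃r.¬A}
   open: L(d) ⊇ {A, ¬C, ¬E, ∃r.¬A} (+ ∃-successors) — d ∉ ∀r.A possible
2. Hence d : ∀r.A: not entailed.

No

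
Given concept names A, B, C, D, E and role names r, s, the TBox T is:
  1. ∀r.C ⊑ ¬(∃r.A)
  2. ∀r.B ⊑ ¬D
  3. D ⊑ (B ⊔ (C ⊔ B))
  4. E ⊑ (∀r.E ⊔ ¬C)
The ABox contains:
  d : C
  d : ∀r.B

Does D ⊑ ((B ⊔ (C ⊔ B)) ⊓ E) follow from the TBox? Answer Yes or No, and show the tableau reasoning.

1. D ⊑ ((B ⊔ (C ⊔ B)) ⊓ E)  ⇔  (D ⊓ ((¬B ⊓ (¬C ⊓ ¬B)) ⊔ ¬E)) unsat w.r.t. T
   apply at x₀: D⊑(B ⊔ (C ⊔ B))
   open: L(x₀) ⊇ {B, D, ¬E, ∃r.¬B, ∃r.¬C} (+ ∃-successors)
2. Hence D ⊑ ((B ⊔ (C ⊔ B)) ⊓ E): not entailed.

No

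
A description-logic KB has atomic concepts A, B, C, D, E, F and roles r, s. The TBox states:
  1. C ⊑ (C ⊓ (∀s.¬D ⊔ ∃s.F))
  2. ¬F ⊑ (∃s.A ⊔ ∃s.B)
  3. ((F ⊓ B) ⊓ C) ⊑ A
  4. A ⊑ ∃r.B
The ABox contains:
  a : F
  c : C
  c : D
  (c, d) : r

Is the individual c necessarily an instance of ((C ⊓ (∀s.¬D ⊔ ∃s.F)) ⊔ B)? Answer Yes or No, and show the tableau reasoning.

Yes

1. c : ((C ⊓ (∀s.¬D ⊔ ∃s.F)) ⊔ B)?  L(c) = {C, D} ∪ {((¬C ⊔ (∃s.D ⊓ ∀s.¬F)) ⊓ ¬B)}
   clash {F, ¬F} at an ∃-successor — c ∈ ((C ⊓ (∀s.¬D ⊔ ∃s.F)) ⊔ B)
2. Hence c : ((C ⊓ (∀s.¬D ⊔ ∃s.F)) ⊔ B): entailed.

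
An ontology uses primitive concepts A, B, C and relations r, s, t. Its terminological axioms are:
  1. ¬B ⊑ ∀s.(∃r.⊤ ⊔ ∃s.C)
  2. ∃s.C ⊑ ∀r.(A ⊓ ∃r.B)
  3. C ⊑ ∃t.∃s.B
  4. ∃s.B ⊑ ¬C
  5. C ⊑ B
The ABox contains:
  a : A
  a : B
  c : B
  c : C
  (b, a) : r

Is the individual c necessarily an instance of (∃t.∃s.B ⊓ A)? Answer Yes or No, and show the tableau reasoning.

No

1. c : (∃t.∃s.B ⊓ A)?  L(c) = {B, C} ∪ {(∀t.∀s.¬B ⊔ ¬A)}
   apply at c: C⊑∃t.∃s.B
   open: L(c) ⊇ {B, C, ¬A, ∀s.¬B, ∀s.¬C, …} (+ ∃-successors) — c ∉ (∃t.∃s.B ⊓ A) possible
2. Hence c : (∃t.∃s.B ⊓ A): not entailed.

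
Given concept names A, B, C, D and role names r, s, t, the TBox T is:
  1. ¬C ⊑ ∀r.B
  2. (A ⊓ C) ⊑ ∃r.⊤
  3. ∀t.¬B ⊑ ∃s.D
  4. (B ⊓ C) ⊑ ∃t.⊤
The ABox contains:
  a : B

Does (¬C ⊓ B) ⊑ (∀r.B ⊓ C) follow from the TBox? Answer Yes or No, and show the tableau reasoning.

No

1. (¬C ⊓ B) ⊑ (∀r.B ⊓ C)  ⇔  ((¬C ⊓ B) ⊓ (∃r.¬B ⊔ ¬C)) unsat w.r.t. T
   apply at x₀: ¬C⊑∀r.B
   open: L(x₀) ⊇ {B, ¬C, ∀r.B, ∃t.B} (+ ∃-successors)
2. Hence (¬C ⊓ B) ⊑ (∀r.B ⊓ C): not entailed.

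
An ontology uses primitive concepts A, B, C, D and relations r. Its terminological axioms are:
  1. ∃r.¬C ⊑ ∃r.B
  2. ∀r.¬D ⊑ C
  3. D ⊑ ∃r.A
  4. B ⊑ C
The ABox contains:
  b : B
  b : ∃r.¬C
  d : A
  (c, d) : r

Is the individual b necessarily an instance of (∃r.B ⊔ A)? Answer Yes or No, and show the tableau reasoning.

Yes

1. b : (∃r.B ⊔ A)?  L(b) = {B, ∃r.¬C} ∪ {(∀r.¬B ⊓ ¬A)}
   clash {B, ¬B} at an ∃-successor — b ∈ (∃r.B ⊔ A)
2. Hence b : (∃r.B ⊔ A): entailed.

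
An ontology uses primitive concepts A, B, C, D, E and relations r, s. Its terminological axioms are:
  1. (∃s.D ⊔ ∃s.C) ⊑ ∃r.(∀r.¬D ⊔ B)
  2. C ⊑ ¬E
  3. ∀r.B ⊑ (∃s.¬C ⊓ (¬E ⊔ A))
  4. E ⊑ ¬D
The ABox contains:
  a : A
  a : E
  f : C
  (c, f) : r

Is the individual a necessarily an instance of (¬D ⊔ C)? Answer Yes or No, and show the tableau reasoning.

1. a : (¬D ⊔ C)?  L(a) = {A, E} ∪ {(D ⊓ ¬C)}
   clash {D, ¬D} at a — a ∈ (¬D ⊔ C)
2. Hence a : (¬D ⊔ C): entailed.

Yes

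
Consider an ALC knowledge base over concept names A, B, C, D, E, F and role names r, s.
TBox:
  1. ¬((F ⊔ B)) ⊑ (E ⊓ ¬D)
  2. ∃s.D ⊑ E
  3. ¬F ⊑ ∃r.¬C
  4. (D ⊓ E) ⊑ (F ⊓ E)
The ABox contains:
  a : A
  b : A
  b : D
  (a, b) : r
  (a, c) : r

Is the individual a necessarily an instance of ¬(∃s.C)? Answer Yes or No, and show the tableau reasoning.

No

1. a : ¬(∃s.C)?  L(a) = {A} ∪ {∃s.C}
   open: L(a) ⊇ {A, F, ¬D, ∀s.¬D, ∃s.C} (+ ∃-successors) — a ∉ ¬(∃s.C) possible
2. Hence a : ¬(∃s.C): not entailed.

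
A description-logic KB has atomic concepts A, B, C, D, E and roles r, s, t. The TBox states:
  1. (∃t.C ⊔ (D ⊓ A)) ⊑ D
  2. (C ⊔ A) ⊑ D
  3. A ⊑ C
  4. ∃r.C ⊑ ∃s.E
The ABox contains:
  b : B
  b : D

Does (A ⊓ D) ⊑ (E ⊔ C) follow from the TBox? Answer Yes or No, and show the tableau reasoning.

Yes

1. (A ⊓ D) ⊑ (E ⊔ C)  ⇔  ((A ⊓ D) ⊓ (¬E ⊓ ¬C)) unsat w.r.t. T
   all branches close; clash {C, ¬C} at x₀
2. Hence (A ⊓ D) ⊑ (E ⊔ C): entailed.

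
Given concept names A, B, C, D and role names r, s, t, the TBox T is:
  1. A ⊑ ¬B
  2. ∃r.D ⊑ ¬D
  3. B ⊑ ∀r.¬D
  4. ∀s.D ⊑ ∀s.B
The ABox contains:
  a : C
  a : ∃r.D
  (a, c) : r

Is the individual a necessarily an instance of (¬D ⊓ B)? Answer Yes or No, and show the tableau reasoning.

1. a : (¬D ⊓ B)?  L(a) = {C, ∃r.D} ∪ {(D ⊔ ¬B)}
   apply at a: ∃r.D⊑¬D
   open: L(a) ⊇ {C, ¬B, ¬D, ∃r.D, ∃s.¬D} (+ ∃-successors) — a ∉ (¬D ⊓ B) possible
2. Hence a : (¬D ⊓ B): not entailed.

No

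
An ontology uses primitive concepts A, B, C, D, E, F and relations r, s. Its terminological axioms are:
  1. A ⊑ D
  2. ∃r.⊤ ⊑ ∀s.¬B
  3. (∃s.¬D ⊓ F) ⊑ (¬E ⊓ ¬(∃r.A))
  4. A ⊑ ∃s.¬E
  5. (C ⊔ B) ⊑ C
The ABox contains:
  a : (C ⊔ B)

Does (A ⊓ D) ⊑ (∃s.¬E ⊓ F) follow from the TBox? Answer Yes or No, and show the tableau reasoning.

1. (A ⊓ D) ⊑ (∃s.¬E ⊓ F)  ⇔  ((A ⊓ D) ⊓ (∀s.E ⊔ ¬F)) unsat w.r.t. T
   apply at x₀: A⊑∃s.¬E
   open: L(x₀) ⊇ {A, D, ¬B, ¬C, ¬F, …} (+ ∃-successors)
2. Hence (A ⊓ D) ⊑ (∃s.¬E ⊓ F): not entailed.

No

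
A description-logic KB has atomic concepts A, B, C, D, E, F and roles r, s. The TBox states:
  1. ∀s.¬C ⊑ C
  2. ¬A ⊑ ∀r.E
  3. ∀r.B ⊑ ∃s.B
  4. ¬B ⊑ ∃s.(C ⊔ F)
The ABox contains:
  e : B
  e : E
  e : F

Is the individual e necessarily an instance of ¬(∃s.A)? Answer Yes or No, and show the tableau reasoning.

No

1. e : ¬(∃s.A)?  L(e) = {B, E, F} ∪ {∃s.A}
   open: L(e) ⊇ {A, B, E, F, ∃r.¬B, …} (+ ∃-successors) — e ∉ ¬(∃s.A) possible
2. Hence e : ¬(∃s.A): not entailed.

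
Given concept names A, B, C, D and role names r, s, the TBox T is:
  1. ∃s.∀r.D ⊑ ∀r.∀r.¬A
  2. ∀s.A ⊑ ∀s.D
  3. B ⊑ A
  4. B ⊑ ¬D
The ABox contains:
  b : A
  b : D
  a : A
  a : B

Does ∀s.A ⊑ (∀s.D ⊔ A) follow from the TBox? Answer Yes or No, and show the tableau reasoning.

1. ∀s.A ⊑ (∀s.D ⊔ A)  ⇔  (∀s.A ⊓ (∃s.¬D ⊓ ¬A)) unsat w.r.t. T
   all branches close; clash {A, ¬A} at x₀
2. Hence ∀s.A ⊑ (∀s.D ⊔ A): entailed.

Yes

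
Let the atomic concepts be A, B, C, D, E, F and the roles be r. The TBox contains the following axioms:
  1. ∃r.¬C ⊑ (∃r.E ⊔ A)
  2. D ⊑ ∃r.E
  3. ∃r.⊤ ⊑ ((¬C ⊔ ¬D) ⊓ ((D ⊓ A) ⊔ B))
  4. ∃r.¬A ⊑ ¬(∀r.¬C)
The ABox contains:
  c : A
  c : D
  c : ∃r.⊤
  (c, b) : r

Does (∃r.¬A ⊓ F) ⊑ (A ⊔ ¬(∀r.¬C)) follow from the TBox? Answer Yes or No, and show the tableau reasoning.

Yes

1. (∃r.¬A ⊓ F) ⊑ (A ⊔ ¬(∀r.¬C))  ⇔  ((∃r.¬A ⊓ F) ⊓ (¬A ⊓ ∀r.¬C)) unsat w.r.t. T
   all branches close; clash {C, ¬C} at an ∃-successor
2. Hence (∃r.¬A ⊓ F) ⊑ (A ⊔ ¬(∀r.¬C)): entailed.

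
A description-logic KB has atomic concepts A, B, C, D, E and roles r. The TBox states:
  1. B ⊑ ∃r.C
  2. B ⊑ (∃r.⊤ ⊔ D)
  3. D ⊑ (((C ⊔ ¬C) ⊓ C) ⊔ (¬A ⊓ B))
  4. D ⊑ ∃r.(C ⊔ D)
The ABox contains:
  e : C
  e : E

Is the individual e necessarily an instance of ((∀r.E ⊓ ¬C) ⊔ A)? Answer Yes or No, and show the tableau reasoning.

No

1. e : ((∀r.E ⊓ ¬C) ⊔ A)?  L(e) = {C, E} ∪ {((∃r.¬E ⊔ C) ⊓ ¬A)}
   open: L(e) ⊇ {C, E, ¬A, ¬B, ¬D} — e ∉ ((∀r.E ⊓ ¬C) ⊔ A) possible
2. Hence e : ((∀r.E ⊓ ¬C) ⊔ A): not entailed.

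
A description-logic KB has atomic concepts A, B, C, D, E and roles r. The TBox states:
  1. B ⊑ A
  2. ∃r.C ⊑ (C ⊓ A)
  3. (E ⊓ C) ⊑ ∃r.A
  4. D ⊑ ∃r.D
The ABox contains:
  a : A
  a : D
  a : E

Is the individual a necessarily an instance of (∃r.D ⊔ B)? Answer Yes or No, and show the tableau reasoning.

1. a : (∃r.D ⊔ B)?  L(a) = {A, D, E} ∪ {(∀r.¬D ⊓ ¬B)}
   clash {D, ¬D} at an ∃-successor — a ∈ (∃r.D ⊔ B)
2. Hence a : (∃r.D ⊔ B): entailed.

Yes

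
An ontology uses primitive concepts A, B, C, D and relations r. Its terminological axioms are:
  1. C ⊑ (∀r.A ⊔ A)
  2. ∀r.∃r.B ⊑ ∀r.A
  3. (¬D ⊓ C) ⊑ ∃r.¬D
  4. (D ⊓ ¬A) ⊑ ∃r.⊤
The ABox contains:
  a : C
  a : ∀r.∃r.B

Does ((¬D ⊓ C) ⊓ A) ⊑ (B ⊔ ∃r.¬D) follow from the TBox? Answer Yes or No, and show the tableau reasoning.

1. ((¬D ⊓ C) ⊓ A) ⊑ (B ⊔ ∃r.¬D)  ⇔  (((¬D ⊓ C) ⊓ A) ⊓ (¬B ⊓ ∀r.D)) unsat w.r.t. T
   all branches close; clash {D, ¬D} at an ∃-successor
2. Hence ((¬D ⊓ C) ⊓ A) ⊑ (B ⊔ ∃r.¬D): entailed.

Yes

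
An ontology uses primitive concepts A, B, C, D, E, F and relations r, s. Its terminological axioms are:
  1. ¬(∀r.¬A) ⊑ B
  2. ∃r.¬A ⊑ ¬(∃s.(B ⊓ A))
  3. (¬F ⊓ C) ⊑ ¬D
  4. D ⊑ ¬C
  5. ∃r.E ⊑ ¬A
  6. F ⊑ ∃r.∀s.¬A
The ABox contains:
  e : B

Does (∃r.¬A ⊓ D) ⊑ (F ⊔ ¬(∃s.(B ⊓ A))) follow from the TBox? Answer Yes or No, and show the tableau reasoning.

1. (∃r.¬A ⊓ D) ⊑ (F ⊔ ¬(∃s.(B ⊓ A)))  ⇔  ((∃r.¬A ⊓ D) ⊓ (¬F ⊓ ∃s.(B ⊓ A))) unsat w.r.t. T
   all branches close; clash {D, ¬D} at x₀
2. Hence (∃r.¬A ⊓ D) ⊑ (F ⊔ ¬(∃s.(B ⊓ A))): entailed.

Yes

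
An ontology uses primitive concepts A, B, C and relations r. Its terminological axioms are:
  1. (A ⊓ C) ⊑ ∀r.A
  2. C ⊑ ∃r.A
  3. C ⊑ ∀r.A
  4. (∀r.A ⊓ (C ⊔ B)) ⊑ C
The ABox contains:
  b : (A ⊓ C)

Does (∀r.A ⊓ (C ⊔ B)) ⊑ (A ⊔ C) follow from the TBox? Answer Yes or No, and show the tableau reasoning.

1. (∀r.A ⊓ (C ⊔ B)) ⊑ (A ⊔ C)  ⇔  ((∀r.A ⊓ (C ⊔ B)) ⊓ (¬A ⊓ ¬C)) unsat w.r.t. T
   all branches close; clash {C, ¬C} at x₀
2. Hence (∀r.A ⊓ (C ⊔ B)) ⊑ (A ⊔ C): entailed.

Yes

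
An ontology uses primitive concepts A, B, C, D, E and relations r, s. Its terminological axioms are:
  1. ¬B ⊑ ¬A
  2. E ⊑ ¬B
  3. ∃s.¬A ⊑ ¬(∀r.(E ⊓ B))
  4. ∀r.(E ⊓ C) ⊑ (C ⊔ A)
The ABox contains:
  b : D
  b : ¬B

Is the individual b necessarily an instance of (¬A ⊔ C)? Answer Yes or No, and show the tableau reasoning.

1. b : (¬A ⊔ C)?  L(b) = {D, ¬B} ∪ {(A ⊓ ¬C)}
   clash {A, ¬A} at b — b ∈ (¬A ⊔ C)
2. Hence b : (¬A ⊔ C): entailed.

Yes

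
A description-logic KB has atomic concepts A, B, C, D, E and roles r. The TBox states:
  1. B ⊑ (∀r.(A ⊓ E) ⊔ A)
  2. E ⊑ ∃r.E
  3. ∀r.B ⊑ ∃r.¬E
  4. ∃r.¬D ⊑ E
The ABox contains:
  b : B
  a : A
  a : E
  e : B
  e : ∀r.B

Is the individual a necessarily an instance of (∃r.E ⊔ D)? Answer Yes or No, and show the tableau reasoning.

Yes

1. a : (∃r.E ⊔ D)?  L(a) = {A, E} ∪ {(∀r.¬E ⊓ ¬D)}
   clash {E, ¬E} at an ∃-successor — a ∈ (∃r.E ⊔ D)
2. Hence a : (∃r.E ⊔ D): entailed.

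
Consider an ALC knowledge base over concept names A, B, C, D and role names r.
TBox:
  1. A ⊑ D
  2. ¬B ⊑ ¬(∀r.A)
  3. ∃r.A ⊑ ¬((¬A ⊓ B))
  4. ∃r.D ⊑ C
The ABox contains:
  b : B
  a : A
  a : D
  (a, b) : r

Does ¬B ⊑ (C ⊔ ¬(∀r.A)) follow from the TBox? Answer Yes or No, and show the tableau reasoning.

Yes

1. ¬B ⊑ (C ⊔ ¬(∀r.A))  ⇔  (¬B ⊓ (¬C ⊓ ∀r.A)) unsat w.r.t. T
   all branches close; clash {C, ¬C} at x₀
2. Hence ¬B ⊑ (C ⊔ ¬(∀r.A)): entailed.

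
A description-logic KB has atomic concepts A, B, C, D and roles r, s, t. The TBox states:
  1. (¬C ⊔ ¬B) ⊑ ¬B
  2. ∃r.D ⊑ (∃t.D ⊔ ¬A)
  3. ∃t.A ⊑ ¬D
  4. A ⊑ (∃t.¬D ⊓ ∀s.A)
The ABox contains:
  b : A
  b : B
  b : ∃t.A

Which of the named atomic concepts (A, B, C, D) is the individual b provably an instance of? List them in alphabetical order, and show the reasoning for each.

1. b : A?  L(b) = {A, B, ∃t.A} ∪ {¬A}
   clash {A, ¬A} at b — b ∈ A
2. b : B?  L(b) = {A, B, ∃t.A} ∪ {¬B}
   clash {B, ¬B} at b — b ∈ B
3. b : C?  L(b) = {A, B, ∃t.A} ∪ {¬C}
   clash {B, ¬B} at b — b ∈ C
4. b : D?  L(b) = {A, B, ∃t.A} ∪ {¬D}
   apply at b: A⊑(∃t.¬D ⊓ ∀s.A)
   open: L(b) ⊇ {A, B, C, ¬D, ∀r.¬D, …} (+ ∃-successors) — b ∉ D possible
5. Entailed for b: {A, B, C}

{A, B, C}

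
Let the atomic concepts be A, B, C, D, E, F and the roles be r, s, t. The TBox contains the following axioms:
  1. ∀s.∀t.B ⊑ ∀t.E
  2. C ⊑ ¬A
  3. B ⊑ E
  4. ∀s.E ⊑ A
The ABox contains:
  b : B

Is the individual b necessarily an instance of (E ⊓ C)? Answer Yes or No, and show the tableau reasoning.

No

1. b : (E ⊓ C)?  L(b) = {B} ∪ {(¬E ⊔ ¬C)}
   apply at b: B⊑E
   open: L(b) ⊇ {B, E, ¬C, ∃s.¬E, ∃s.∃t.¬B} (+ ∃-successors) — b ∉ (E ⊓ C) possible
2. Hence b : (E ⊓ C): not entailed.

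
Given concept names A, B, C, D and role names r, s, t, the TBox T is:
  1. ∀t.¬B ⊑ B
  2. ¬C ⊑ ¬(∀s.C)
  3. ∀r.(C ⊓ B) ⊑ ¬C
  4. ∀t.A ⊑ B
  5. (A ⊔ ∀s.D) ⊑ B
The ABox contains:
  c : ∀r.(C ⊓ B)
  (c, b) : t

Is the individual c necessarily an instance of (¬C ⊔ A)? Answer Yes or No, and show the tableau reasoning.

Yes

1. c : (¬C ⊔ A)?  L(c) = {∀r.(C ⊓ B)} ∪ {(C ⊓ ¬A)}
   clash {C, ¬C} at c — c ∈ (¬C ⊔ A)
2. Hence c : (¬C ⊔ A): entailed.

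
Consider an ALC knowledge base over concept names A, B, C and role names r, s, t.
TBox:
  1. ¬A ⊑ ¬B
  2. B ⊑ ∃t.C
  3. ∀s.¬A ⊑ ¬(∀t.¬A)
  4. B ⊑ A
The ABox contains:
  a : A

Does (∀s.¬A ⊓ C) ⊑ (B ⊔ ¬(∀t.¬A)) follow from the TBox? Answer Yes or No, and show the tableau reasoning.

1. (∀s.¬A ⊓ C) ⊑ (B ⊔ ¬(∀t.¬A))  ⇔  ((∀s.¬A ⊓ C) ⊓ (¬B ⊓ ∀t.¬A)) unsat w.r.t. T
   all branches close; clash {A, ¬A} at an ∃-successor
2. Hence (∀s.¬A ⊓ C) ⊑ (B ⊔ ¬(∀t.¬A)): entailed.

Yes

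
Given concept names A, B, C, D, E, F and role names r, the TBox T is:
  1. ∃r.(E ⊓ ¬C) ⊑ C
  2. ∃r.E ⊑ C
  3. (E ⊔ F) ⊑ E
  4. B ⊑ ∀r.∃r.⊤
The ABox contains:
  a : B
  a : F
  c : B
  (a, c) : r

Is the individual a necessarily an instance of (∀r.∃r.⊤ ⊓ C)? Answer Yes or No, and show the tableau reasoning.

1. a : (∀r.∃r.⊤ ⊓ C)?  L(a) = {B, F} ∪ {(∃r.∀r.⊥ ⊔ ¬C)}
   apply at a: B⊑∀r.∃r.⊤
   open: L(a) ⊇ {B, E, F, ¬C, ∀r.(¬E ⊔ C), …} — a ∉ (∀r.∃r.⊤ ⊓ C) possible
2. Hence a : (∀r.∃r.⊤ ⊓ C): not entailed.

No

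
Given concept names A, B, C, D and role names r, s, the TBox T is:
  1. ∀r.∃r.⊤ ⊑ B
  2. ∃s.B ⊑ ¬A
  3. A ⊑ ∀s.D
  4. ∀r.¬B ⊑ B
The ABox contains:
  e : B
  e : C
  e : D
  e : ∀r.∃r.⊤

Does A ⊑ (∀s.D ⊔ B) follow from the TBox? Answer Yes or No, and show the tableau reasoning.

Yes

1. A ⊑ (∀s.D ⊔ B)  ⇔  (A ⊓ (∃s.¬D ⊓ ¬B)) unsat w.r.t. T
   all branches close; clash {B, ¬B} at x₀
2. Hence A ⊑ (∀s.D ⊔ B): entailed.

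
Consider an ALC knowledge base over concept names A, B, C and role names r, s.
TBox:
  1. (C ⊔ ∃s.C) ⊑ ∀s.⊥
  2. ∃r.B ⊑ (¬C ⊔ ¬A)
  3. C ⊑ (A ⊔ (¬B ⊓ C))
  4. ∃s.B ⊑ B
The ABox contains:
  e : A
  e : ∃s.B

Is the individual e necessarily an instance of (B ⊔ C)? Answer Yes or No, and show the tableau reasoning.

Yes

1. e : (B ⊔ C)?  L(e) = {A, ∃s.B} ∪ {(¬B ⊓ ¬C)}
   clash {B, ¬B} at e — e ∈ (B ⊔ C)
2. Hence e : (B ⊔ C): entailed.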